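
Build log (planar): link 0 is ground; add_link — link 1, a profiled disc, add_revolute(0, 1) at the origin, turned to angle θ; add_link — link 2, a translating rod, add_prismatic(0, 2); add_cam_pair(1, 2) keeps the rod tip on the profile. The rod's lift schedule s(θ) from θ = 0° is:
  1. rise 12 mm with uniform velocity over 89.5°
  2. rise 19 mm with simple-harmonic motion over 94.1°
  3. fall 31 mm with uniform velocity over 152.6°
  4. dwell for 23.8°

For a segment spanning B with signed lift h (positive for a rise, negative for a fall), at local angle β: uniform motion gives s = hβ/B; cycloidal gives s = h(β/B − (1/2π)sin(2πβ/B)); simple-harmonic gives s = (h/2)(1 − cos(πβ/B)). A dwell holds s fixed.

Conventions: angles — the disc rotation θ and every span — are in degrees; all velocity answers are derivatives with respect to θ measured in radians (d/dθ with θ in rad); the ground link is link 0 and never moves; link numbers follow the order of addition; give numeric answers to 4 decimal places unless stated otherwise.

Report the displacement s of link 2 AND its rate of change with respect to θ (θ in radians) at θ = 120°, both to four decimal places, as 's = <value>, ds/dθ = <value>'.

seg 1 [0°–89.5°] uniform, h=12: full span → s += 12 → s = 12.0000
seg 2 [89.5°–183.6°] simple-harmonic, h=19: θ=120° here. β=30.5, B=94.1. 19/2·(1 − cos(π·0.3241)) = 4.5140 → s = 16.5140
velocity in seg [89.5°–183.6°] (simple-harmonic), θ in radians: β = 30.5° = 0.5323 rad, B = 94.1° = 1.6424 rad; ds/dθ = (πh/(2B)) sin(πβ/B) = (π·19/(2·1.6424)) sin(π·0.3241) = 15.468100 mm/rad

s = 16.5140, ds/dθ = 15.4681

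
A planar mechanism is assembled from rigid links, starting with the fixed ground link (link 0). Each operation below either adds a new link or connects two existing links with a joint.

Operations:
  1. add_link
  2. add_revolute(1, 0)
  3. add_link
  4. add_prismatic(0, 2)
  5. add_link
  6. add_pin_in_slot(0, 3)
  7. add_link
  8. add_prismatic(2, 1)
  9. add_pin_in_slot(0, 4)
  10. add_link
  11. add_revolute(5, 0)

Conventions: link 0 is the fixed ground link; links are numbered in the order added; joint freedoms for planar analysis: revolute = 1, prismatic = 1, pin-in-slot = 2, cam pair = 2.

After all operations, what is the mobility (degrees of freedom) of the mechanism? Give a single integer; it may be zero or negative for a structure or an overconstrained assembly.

link 0 = ground. State L|J1|J2 = 1|0|0
+link1  2|0|0
R(1,0) f=1→J1  2|1|0
+link2  3|1|0
P(0,2) f=1→J1  3|2|0
+link3  4|2|0
PS(0,3) f=2→J2  4|2|1
+link4  5|2|1
P(2,1) f=1→J1  5|3|1
PS(0,4) f=2→J2  5|3|2
+link5  6|3|2
R(5,0) f=1→J1  6|4|2
M = 3(6−1)−2·4−2 = 15−8−2 = 5

M = 5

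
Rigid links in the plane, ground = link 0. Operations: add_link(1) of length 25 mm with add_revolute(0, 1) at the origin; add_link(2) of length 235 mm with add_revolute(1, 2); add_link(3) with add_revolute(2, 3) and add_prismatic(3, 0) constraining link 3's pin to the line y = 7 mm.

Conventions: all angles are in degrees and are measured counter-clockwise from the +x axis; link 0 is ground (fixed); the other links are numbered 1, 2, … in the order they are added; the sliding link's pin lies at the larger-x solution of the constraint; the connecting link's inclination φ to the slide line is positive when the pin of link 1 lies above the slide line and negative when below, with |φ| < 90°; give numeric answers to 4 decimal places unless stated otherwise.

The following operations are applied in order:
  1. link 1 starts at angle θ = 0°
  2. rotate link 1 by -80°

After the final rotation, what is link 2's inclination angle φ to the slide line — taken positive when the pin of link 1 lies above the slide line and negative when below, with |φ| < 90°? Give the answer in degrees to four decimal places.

geometry: r = 25 mm, L = 235 mm, e = 7 mm; θ starts at 0°
rotate link 1 by -80°: θ ← 0° -80° = -80°
h = r sin θ − e = -24.620194 − 7 = -31.620194
sin φ = h / L = -31.620194 / 235 = -0.13455402
φ = arcsin(-0.13455402) = -7.732832°

-7.7328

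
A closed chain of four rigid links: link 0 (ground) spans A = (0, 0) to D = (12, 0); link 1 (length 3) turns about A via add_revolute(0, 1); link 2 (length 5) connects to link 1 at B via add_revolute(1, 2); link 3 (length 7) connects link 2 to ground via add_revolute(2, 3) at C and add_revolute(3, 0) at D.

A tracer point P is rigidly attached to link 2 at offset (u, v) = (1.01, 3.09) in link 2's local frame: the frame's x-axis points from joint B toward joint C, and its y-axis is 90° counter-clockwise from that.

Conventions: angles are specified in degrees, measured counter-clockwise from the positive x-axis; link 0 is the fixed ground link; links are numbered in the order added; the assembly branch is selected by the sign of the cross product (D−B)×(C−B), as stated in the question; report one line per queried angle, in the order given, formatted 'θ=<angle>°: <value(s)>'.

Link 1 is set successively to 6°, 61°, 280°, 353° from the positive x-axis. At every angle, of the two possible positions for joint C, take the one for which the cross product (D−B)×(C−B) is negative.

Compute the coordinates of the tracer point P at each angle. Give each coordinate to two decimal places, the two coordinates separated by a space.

A=(0,0), D=(12.00,0)
θ=6°: B = A + 3.00·(cos6°, sin6°) = (2.9836, 0.3136)
θ=6°: |BD| = 9.0219
θ=6°: circle(B,5.00) ∩ circle(D,7.00): a=3.1808, h=3.8577
θ=6°:   candidates: C₊=(6.2966,4.0584) cross=34.804; C₋=(6.0284,-3.6524) cross=-34.804
θ=6°:   branch - wants cross < 0 → take C=(6.0284,-3.6524) (cross=-34.804)
θ=6°: ex = (C−B)/|BC| = (0.6090,-0.7932); ey = (0.7932,0.6090)
θ=6°: P = B + 1.01·ex + 3.09·ey = (6.0496,1.3942)
θ=61°: B = A + 3.00·(cos61°, sin61°) = (1.4544, 2.6239)
θ=61°: |BD| = 10.8671
θ=61°: circle(B,5.00) ∩ circle(D,7.00): a=4.3293, h=2.5014
θ=61°:   candidates: C₊=(6.2596,4.0060) cross=27.183; C₋=(5.0517,-0.8489) cross=-27.183
θ=61°:   branch - wants cross < 0 → take C=(5.0517,-0.8489) (cross=-27.183)
θ=61°: ex = (C−B)/|BC| = (0.7194,-0.6945); ey = (0.6945,0.7194)
θ=61°: P = B + 1.01·ex + 3.09·ey = (4.3272,4.1455)
θ=280°: B = A + 3.00·(cos280°, sin280°) = (0.5209, -2.9544)
θ=280°: |BD| = 11.8532
θ=280°: circle(B,5.00) ∩ circle(D,7.00): a=4.9142, h=0.9224
θ=280°:   candidates: C₊=(5.0501,-0.8363) cross=10.933; C₋=(5.5099,-2.6228) cross=-10.933
θ=280°:   branch - wants cross < 0 → take C=(5.5099,-2.6228) (cross=-10.933)
θ=280°: ex = (C−B)/|BC| = (0.9978,0.0663); ey = (-0.0663,0.9978)
θ=280°: P = B + 1.01·ex + 3.09·ey = (1.3238,0.1958)
θ=353°: B = A + 3.00·(cos353°, sin353°) = (2.9776, -0.3656)
θ=353°: |BD| = 9.0298
θ=353°: circle(B,5.00) ∩ circle(D,7.00): a=3.1859, h=3.8535
θ=353°:   candidates: C₊=(6.0049,3.6138) cross=34.797; C₋=(6.3170,-4.0870) cross=-34.797
θ=353°:   branch - wants cross < 0 → take C=(6.3170,-4.0870) (cross=-34.797)
θ=353°: ex = (C−B)/|BC| = (0.6679,-0.7443); ey = (0.7443,0.6679)
θ=353°: P = B + 1.01·ex + 3.09·ey = (5.9520,0.9464)

θ=6°: 6.05 1.39
θ=61°: 4.33 4.15
θ=280°: 1.32 0.20
θ=353°: 5.95 0.95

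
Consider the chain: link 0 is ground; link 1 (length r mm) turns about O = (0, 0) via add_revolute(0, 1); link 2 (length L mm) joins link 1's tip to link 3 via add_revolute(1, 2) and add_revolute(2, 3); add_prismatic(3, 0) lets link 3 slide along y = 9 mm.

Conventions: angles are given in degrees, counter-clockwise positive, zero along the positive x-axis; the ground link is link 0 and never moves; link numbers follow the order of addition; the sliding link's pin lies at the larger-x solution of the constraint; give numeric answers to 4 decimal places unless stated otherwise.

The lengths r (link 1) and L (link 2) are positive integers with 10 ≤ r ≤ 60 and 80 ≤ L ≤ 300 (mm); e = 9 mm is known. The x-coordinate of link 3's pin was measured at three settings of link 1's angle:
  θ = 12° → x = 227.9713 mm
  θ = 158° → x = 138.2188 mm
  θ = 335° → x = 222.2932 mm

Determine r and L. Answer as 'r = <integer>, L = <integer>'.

constraint per measurement: (x − r cos θ)² + (r sin θ − e)² = L²
subtracting the θ₁ and θ₂ equations cancels the r² and L² terms:
r = (x₁² − x₂²) / (2[(x₁cos θ₁ + e sin θ₁) − (x₂cos θ₂ + e sin θ₂)]) = 47.0000 → r = 47
L² = (x₁ − r cos θ₁)² + (r sin θ₁ − e)² = 33123.9998 → L = 182.0000 → L = 182
check at θ₃=335°: x = 222.2932 (printed 222.2932) ✓

r = 47, L = 182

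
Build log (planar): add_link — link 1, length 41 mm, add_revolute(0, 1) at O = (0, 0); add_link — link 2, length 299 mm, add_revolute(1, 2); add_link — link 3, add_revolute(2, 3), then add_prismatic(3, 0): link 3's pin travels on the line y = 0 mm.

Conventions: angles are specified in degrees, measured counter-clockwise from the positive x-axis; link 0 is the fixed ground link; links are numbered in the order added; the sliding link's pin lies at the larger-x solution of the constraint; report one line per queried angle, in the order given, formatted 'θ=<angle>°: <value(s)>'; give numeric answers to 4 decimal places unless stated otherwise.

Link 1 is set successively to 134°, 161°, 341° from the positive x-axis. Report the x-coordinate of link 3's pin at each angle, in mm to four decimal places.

geometry: r = 41 mm, L = 299 mm, e = 0 mm
θ=134°: crank pin P = (r cos θ, r sin θ) = (-28.480993, 29.492932)
θ=134°: h = r sin θ − e = 29.492932 − 0 = 29.492932
θ=134°: x = r cos θ + √(L² − h²) = -28.480993 + 297.541874 = 269.060881
θ=161°: crank pin P = (r cos θ, r sin θ) = (-38.766262, 13.348294)
θ=161°: h = r sin θ − e = 13.348294 − 0 = 13.348294
θ=161°: x = r cos θ + √(L² − h²) = -38.766262 + 298.701897 = 259.935635
θ=341°: crank pin P = (r cos θ, r sin θ) = (38.766262, -13.348294)
θ=341°: h = r sin θ − e = -13.348294 − 0 = -13.348294
θ=341°: x = r cos θ + √(L² − h²) = 38.766262 + 298.701897 = 337.468158

θ=134°: 269.0609
θ=161°: 259.9356
θ=341°: 337.4682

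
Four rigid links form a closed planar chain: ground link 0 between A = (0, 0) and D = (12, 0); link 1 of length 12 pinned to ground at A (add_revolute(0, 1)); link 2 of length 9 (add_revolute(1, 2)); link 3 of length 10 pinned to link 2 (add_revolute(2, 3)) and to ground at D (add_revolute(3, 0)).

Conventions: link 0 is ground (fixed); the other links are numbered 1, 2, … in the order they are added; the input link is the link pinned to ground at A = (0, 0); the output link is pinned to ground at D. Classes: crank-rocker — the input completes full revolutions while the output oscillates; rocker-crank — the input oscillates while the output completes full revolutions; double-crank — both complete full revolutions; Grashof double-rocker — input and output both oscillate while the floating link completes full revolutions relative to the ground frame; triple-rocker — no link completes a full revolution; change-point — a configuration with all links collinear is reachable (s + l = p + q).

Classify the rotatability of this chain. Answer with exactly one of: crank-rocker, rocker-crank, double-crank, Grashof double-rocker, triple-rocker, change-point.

lengths: ground=12, input=12, coupler=9, output=10
sorted: s=9 (shortest), l=12 (longest), p+q=22
s + l = 21 vs p + q = 22
s + l < p + q (Grashof) with shortest = coupler link → Grashof double-rocker

Grashof double-rocker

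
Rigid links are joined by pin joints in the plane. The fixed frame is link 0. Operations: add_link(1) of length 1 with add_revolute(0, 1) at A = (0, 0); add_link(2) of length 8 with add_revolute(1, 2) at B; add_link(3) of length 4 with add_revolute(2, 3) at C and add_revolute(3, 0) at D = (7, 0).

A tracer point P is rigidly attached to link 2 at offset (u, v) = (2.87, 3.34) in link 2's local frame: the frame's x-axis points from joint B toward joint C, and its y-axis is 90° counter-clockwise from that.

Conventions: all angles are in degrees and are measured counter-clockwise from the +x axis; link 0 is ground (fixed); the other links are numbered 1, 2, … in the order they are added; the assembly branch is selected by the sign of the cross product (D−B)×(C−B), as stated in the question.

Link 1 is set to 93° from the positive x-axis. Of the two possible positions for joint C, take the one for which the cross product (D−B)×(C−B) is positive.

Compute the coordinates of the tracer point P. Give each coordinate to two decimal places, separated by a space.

A=(0,0), D=(7.00,0)
B = A + 1.00·(cos93°, sin93°) = (-0.0523, 0.9986)
|BD| = 7.1227
circle(B,8.00) ∩ circle(D,4.00): a=6.9309, h=3.9954
  candidates: C₊=(7.3702,3.9828) cross=28.458; C₋=(6.2499,-3.9290) cross=-28.458
  branch + wants cross > 0 → take C=(7.3702,3.9828) (cross=28.458)
ex = (C−B)/|BC| = (0.9278,0.3730); ey = (-0.3730,0.9278)
P = B + 2.87·ex + 3.34·ey = (1.3646,5.1681)

1.36 5.17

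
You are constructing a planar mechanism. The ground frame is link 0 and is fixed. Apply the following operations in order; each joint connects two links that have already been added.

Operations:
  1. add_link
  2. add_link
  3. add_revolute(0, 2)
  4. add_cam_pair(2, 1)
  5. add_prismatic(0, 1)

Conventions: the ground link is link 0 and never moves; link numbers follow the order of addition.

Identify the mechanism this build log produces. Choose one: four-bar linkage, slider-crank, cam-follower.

links: 3 (incl. ground); joints: 1 revolute, 1 prismatic, 1 higher (cam) pair, forming one closed loop
3 links, revolute + prismatic + higher pair in one loop → cam-follower

cam-follower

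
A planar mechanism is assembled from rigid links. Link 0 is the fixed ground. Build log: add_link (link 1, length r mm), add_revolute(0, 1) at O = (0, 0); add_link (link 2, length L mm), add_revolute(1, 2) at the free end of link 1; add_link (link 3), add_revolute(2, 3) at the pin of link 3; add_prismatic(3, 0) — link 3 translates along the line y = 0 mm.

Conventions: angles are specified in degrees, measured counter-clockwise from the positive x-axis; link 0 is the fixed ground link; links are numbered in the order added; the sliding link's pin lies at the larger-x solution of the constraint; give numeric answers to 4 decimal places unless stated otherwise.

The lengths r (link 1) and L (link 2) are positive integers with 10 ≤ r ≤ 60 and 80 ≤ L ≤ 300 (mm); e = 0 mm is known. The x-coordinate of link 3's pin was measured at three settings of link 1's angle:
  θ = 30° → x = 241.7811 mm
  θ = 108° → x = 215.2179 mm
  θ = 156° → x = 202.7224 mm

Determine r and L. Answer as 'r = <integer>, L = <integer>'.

constraint per measurement: (x − r cos θ)² + (r sin θ − e)² = L²
subtracting the θ₁ and θ₂ equations cancels the r² and L² terms:
r = (x₁² − x₂²) / (2[(x₁cos θ₁ + e sin θ₁) − (x₂cos θ₂ + e sin θ₂)]) = 22.0000 → r = 22
L² = (x₁ − r cos θ₁)² + (r sin θ₁ − e)² = 49729.0030 → L = 223.0000 → L = 223
check at θ₃=156°: x = 202.7224 (printed 202.7224) ✓

r = 22, L = 223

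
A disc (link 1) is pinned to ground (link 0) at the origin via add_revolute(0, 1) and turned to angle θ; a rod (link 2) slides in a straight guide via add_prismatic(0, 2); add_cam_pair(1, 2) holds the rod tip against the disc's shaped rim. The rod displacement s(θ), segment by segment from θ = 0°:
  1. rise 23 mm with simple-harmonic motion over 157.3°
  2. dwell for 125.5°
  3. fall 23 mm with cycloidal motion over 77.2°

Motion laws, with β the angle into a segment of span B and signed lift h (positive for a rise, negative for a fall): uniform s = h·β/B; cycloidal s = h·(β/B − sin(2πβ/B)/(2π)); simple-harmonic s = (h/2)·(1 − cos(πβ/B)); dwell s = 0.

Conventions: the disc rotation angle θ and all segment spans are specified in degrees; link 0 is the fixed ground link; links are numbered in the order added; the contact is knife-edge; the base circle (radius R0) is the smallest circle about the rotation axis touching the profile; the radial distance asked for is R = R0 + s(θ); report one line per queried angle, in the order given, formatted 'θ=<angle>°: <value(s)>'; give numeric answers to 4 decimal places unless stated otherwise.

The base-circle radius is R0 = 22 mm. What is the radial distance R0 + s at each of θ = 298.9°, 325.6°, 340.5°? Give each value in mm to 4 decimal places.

segment 1 (0° to 157.3°, simple-harmonic, h = 23) is passed completely: s = 0.0000 + (23) = 23.0000
segment 2 (157.3° to 282.8°, dwell): s unchanged at 23.0000
θ = 298.9° falls in segment 3 (282.8° to 360°, cycloidal, h = -23): β = 298.9 − 282.8 = 16.1°, B = 77.2°; Δs = -23·(0.2085 − sin(2π·0.2085)/(2π)) = -1.2595; s = 23.0000 − 1.2595 = 21.7405
θ = 325.6° falls in segment 3 (282.8° to 360°, cycloidal, h = -23): β = 325.6 − 282.8 = 42.8°, B = 77.2°; Δs = -23·(0.5544 − sin(2π·0.5544)/(2π)) = -13.9784; s = 23.0000 − 13.9784 = 9.0216
θ = 340.5° falls in segment 3 (282.8° to 360°, cycloidal, h = -23): β = 340.5 − 282.8 = 57.7°, B = 77.2°; Δs = -23·(0.7474 − sin(2π·0.7474)/(2π)) = -20.8505; s = 23.0000 − 20.8505 = 2.1495
θ=298.9°: R = R0 + s = 22 + 21.7405 = 43.7405
θ=325.6°: R = R0 + s = 22 + 9.0216 = 31.0216
θ=340.5°: R = R0 + s = 22 + 2.1495 = 24.1495

θ=298.9°: 43.7405
θ=325.6°: 31.0216
θ=340.5°: 24.1495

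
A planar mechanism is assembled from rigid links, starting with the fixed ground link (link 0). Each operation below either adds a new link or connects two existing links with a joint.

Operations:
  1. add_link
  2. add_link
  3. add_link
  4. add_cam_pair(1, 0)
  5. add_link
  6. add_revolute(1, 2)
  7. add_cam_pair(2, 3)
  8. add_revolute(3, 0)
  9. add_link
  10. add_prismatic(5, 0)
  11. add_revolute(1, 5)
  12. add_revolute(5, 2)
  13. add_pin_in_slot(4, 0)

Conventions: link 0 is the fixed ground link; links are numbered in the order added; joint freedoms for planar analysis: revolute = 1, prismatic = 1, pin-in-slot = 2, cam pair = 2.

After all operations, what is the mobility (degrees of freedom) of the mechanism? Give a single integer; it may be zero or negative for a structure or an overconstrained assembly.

ground; <1,0,0>
#1 <2,0,0>
#2 <3,0,0>
#3 <4,0,0>
C:1↔0 J2 <4,0,1>
#4 <5,0,1>
R:1↔2 J1 <5,1,1>
C:2↔3 J2 <5,1,2>
R:3↔0 J1 <5,2,2>
#5 <6,2,2>
P:5↔0 J1 <6,3,2>
R:1↔5 J1 <6,4,2>
R:5↔2 J1 <6,5,2>
PS:4↔0 J2 <6,5,3>
3×5 − 2×5 − 1×3 = 2

M = 2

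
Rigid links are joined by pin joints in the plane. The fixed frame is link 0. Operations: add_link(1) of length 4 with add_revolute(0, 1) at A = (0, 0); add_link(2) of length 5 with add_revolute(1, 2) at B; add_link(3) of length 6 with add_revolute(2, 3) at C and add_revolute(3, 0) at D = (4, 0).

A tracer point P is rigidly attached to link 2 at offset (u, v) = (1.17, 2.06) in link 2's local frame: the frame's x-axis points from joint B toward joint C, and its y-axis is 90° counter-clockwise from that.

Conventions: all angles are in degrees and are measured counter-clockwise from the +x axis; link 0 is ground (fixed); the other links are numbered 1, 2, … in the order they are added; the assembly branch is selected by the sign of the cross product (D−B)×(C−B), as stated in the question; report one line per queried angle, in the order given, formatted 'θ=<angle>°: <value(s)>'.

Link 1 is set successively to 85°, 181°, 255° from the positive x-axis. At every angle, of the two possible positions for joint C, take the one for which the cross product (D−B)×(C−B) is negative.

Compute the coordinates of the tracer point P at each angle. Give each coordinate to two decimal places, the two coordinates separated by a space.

A=(0,0), D=(4.00,0)
θ=85°: B = A + 4.00·(cos85°, sin85°) = (0.3486, 3.9848)
θ=85°: |BD| = 5.4047
θ=85°: circle(B,5.00) ∩ circle(D,6.00): a=1.6847, h=4.7076
θ=85°:   candidates: C₊=(4.9576,5.9231) cross=25.443; C₋=(-1.9840,-0.4378) cross=-25.443
θ=85°:   branch - wants cross < 0 → take C=(-1.9840,-0.4378) (cross=-25.443)
θ=85°: ex = (C−B)/|BC| = (-0.4665,-0.8845); ey = (0.8845,-0.4665)
θ=85°: P = B + 1.17·ex + 2.06·ey = (1.6249,1.9889)
θ=181°: B = A + 4.00·(cos181°, sin181°) = (-3.9994, -0.0698)
θ=181°: |BD| = 7.9997
θ=181°: circle(B,5.00) ∩ circle(D,6.00): a=3.3123, h=3.7455
θ=181°:   candidates: C₊=(-0.7199,3.7044) cross=29.963; C₋=(-0.6545,-3.7862) cross=-29.963
θ=181°:   branch - wants cross < 0 → take C=(-0.6545,-3.7862) (cross=-29.963)
θ=181°: ex = (C−B)/|BC| = (0.6690,-0.7433); ey = (0.7433,0.6690)
θ=181°: P = B + 1.17·ex + 2.06·ey = (-1.6855,0.4386)
θ=255°: B = A + 4.00·(cos255°, sin255°) = (-1.0353, -3.8637)
θ=255°: |BD| = 6.3468
θ=255°: circle(B,5.00) ∩ circle(D,6.00): a=2.3068, h=4.4360
θ=255°:   candidates: C₊=(-1.9056,1.0600) cross=28.155; C₋=(3.4954,-5.9787) cross=-28.155
θ=255°:   branch - wants cross < 0 → take C=(3.4954,-5.9787) (cross=-28.155)
θ=255°: ex = (C−B)/|BC| = (0.9061,-0.4230); ey = (0.4230,0.9061)
θ=255°: P = B + 1.17·ex + 2.06·ey = (0.8963,-2.4920)

θ=85°: 1.62 1.99
θ=181°: -1.69 0.44
θ=255°: 0.90 -2.49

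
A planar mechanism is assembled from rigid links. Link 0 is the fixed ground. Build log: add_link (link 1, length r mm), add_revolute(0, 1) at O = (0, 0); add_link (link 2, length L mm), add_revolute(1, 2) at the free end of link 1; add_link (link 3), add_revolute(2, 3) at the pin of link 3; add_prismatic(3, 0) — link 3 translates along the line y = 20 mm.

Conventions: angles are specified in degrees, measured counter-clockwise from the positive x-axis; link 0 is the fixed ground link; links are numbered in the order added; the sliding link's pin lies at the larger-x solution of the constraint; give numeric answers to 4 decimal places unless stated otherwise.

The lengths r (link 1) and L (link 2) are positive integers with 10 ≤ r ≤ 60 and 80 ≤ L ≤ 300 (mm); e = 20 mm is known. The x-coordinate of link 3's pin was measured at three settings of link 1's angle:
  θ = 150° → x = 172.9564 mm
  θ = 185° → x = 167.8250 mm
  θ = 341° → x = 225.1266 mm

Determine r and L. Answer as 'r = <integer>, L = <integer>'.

constraint per measurement: (x − r cos θ)² + (r sin θ − e)² = L²
subtracting the θ₁ and θ₂ equations cancels the r² and L² terms:
r = (x₁² − x₂²) / (2[(x₁cos θ₁ + e sin θ₁) − (x₂cos θ₂ + e sin θ₂)]) = 29.9999 → r = 30
L² = (x₁ − r cos θ₁)² + (r sin θ₁ − e)² = 39600.9945 → L = 199.0000 → L = 199
check at θ₃=341°: x = 225.1266 (printed 225.1266) ✓

r = 30, L = 199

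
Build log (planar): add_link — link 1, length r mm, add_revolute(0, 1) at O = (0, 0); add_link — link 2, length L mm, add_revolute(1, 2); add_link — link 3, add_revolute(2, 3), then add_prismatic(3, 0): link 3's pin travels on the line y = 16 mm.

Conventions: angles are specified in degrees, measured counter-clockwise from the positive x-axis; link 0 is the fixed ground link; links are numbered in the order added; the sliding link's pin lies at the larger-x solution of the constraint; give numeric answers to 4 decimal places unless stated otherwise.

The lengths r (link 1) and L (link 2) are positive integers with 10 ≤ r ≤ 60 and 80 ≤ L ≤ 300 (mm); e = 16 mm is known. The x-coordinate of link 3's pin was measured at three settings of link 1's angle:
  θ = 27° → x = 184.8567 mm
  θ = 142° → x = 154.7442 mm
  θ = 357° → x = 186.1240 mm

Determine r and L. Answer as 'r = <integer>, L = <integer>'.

constraint per measurement: (x − r cos θ)² + (r sin θ − e)² = L²
subtracting the θ₁ and θ₂ equations cancels the r² and L² terms:
r = (x₁² − x₂²) / (2[(x₁cos θ₁ + e sin θ₁) − (x₂cos θ₂ + e sin θ₂)]) = 18.0000 → r = 18
L² = (x₁ − r cos θ₁)² + (r sin θ₁ − e)² = 28560.9941 → L = 169.0000 → L = 169
check at θ₃=357°: x = 186.1240 (printed 186.1240) ✓

r = 18, L = 169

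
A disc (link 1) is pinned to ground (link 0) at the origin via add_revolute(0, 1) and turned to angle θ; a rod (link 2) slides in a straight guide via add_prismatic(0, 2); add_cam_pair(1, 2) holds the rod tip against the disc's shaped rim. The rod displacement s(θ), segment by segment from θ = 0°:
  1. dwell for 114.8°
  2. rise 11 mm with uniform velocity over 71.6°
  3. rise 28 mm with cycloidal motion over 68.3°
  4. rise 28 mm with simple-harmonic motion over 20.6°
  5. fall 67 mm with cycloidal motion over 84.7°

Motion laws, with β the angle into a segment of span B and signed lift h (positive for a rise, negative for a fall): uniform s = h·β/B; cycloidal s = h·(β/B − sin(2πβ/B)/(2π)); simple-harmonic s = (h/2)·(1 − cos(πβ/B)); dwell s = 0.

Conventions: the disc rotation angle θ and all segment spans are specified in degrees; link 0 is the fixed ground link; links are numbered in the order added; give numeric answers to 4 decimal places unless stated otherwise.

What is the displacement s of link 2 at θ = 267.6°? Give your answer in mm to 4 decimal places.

segment 1 (0° to 114.8°, dwell): s unchanged at 0.0000
segment 2 (114.8° to 186.4°, uniform, h = 11) is passed completely: s = 0.0000 + (11) = 11.0000
segment 3 (186.4° to 254.7°, cycloidal, h = 28) is passed completely: s = 11.0000 + (28) = 39.0000
θ = 267.6° falls in segment 4 (254.7° to 275.3°, simple-harmonic, h = 28): β = 267.6 − 254.7 = 12.9°, B = 20.6°; Δs = 28/2·(1 − cos(π·0.6262)) = 19.4068; s = 39.0000 + 19.4068 = 58.4068

58.4068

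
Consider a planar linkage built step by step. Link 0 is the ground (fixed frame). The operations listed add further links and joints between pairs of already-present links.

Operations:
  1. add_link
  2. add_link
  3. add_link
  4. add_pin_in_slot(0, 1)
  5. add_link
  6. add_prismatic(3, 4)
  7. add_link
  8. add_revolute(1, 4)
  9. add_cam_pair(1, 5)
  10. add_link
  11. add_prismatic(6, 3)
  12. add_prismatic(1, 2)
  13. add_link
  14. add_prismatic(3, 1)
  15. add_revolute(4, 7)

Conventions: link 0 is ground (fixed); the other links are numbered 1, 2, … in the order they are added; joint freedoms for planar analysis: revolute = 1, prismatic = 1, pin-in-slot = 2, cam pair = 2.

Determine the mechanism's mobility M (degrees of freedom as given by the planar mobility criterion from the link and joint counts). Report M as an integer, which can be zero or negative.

ground; <1,0,0>
#1 <2,0,0>
#2 <3,0,0>
#3 <4,0,0>
PS:0↔1 J2 <4,0,1>
#4 <5,0,1>
P:3↔4 J1 <5,1,1>
#5 <6,1,1>
R:1↔4 J1 <6,2,1>
C:1↔5 J2 <6,2,2>
#6 <7,2,2>
P:6↔3 J1 <7,3,2>
P:1↔2 J1 <7,4,2>
#7 <8,4,2>
P:3↔1 J1 <8,5,2>
R:4↔7 J1 <8,6,2>
3×7 − 2×6 − 1×2 = 7

M = 7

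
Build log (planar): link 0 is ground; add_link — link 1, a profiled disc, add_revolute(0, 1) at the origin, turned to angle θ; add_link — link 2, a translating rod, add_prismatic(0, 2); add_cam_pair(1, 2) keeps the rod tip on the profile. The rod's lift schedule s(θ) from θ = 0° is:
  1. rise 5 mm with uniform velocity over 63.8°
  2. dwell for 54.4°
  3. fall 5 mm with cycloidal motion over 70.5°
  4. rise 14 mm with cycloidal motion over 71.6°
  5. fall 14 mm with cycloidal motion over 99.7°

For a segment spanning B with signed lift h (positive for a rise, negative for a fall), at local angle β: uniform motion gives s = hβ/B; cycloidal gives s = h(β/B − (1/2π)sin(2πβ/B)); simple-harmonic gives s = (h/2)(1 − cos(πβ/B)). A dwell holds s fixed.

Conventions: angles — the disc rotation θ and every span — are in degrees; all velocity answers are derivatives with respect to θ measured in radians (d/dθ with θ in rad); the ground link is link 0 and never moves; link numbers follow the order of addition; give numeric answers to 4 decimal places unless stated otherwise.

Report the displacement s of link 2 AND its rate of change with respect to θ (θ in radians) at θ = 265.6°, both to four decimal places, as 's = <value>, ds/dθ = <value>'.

seg 1 [0°–63.8°] uniform, h=5: full span → s += 5 → s = 5.0000
seg 2 [63.8°–118.2°] dwell: s stays 5.0000
seg 3 [118.2°–188.7°] cycloidal, h=-5: full span → s += -5 → s = 0.0000
seg 4 [188.7°–260.3°] cycloidal, h=14: full span → s += 14 → s = 14.0000
seg 5 [260.3°–360°] cycloidal, h=-14: θ=265.6° here. β=5.3, B=99.7. -14·(0.0532 − sin(2π·0.0532)/(2π)) = -0.0138 → s = 13.9862
velocity in seg [260.3°–360°] (cycloidal), θ in radians: β = 5.3° = 0.0925 rad, B = 99.7° = 1.7401 rad; ds/dθ = (h/B)(1 − cos(2πβ/B)) = ((-14)/1.7401)(1 − cos(2π·0.0532)) = -0.444637 mm/rad

s = 13.9862, ds/dθ = -0.4446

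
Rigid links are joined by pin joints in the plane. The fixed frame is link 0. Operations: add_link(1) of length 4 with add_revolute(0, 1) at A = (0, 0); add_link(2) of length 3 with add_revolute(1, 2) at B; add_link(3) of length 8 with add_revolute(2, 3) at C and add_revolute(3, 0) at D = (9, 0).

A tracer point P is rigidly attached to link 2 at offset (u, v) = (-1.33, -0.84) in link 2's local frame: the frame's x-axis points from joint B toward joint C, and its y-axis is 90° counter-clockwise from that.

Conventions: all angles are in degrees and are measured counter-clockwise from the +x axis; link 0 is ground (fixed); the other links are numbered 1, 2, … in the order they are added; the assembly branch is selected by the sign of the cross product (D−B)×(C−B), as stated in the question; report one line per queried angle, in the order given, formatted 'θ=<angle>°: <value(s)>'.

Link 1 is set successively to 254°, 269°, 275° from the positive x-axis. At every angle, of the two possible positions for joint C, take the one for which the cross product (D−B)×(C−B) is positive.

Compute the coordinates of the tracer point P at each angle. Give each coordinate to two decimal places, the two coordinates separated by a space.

A=(0,0), D=(9.00,0)
θ=254°: B = A + 4.00·(cos254°, sin254°) = (-1.1025, -3.8450)
θ=254°: |BD| = 10.8095
θ=254°: circle(B,3.00) ∩ circle(D,8.00): a=2.8607, h=0.9035
θ=254°:   candidates: C₊=(1.2497,-1.9830) cross=9.766; C₋=(1.8924,-3.6719) cross=-9.766
θ=254°:   branch + wants cross > 0 → take C=(1.2497,-1.9830) (cross=9.766)
θ=254°: ex = (C−B)/|BC| = (0.7841,0.6207); ey = (-0.6207,0.7841)
θ=254°: P = B + -1.33·ex + -0.84·ey = (-1.6240,-5.3292)
θ=269°: B = A + 4.00·(cos269°, sin269°) = (-0.0698, -3.9994)
θ=269°: |BD| = 9.9124
θ=269°: circle(B,3.00) ∩ circle(D,8.00): a=2.1819, h=2.0589
θ=269°:   candidates: C₊=(1.0959,-1.2351) cross=20.409; C₋=(2.7574,-5.0029) cross=-20.409
θ=269°:   branch + wants cross > 0 → take C=(1.0959,-1.2351) (cross=20.409)
θ=269°: ex = (C−B)/|BC| = (0.3886,0.9214); ey = (-0.9214,0.3886)
θ=269°: P = B + -1.33·ex + -0.84·ey = (0.1874,-5.5513)
θ=275°: B = A + 4.00·(cos275°, sin275°) = (0.3486, -3.9848)
θ=275°: |BD| = 9.5250
θ=275°: circle(B,3.00) ∩ circle(D,8.00): a=1.8753, h=2.3416
θ=275°:   candidates: C₊=(1.0723,-1.0734) cross=22.304; C₋=(3.0316,-5.3271) cross=-22.304
θ=275°:   branch + wants cross > 0 → take C=(1.0723,-1.0734) (cross=22.304)
θ=275°: ex = (C−B)/|BC| = (0.2412,0.9705); ey = (-0.9705,0.2412)
θ=275°: P = B + -1.33·ex + -0.84·ey = (0.8430,-5.4781)

θ=254°: -1.62 -5.33
θ=269°: 0.19 -5.55
θ=275°: 0.84 -5.48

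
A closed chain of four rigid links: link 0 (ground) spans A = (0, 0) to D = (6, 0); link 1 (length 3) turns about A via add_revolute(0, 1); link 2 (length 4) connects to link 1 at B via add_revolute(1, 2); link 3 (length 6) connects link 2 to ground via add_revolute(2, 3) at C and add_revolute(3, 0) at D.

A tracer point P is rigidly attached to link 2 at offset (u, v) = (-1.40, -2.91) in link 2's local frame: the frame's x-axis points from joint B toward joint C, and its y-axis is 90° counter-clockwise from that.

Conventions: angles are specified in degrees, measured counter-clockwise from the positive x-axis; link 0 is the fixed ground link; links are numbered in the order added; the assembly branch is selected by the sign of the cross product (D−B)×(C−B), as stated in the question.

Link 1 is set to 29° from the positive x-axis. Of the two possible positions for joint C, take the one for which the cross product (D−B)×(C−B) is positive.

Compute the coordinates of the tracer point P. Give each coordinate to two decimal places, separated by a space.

A=(0,0), D=(6.00,0)
B = A + 3.00·(cos29°, sin29°) = (2.6239, 1.4544)
|BD| = 3.6761
circle(B,4.00) ∩ circle(D,6.00): a=-0.8822, h=3.9015
  candidates: C₊=(3.3572,5.3866) cross=14.342; C₋=(0.2700,-1.7797) cross=-14.342
  branch + wants cross > 0 → take C=(3.3572,5.3866) (cross=14.342)
ex = (C−B)/|BC| = (0.1833,0.9830); ey = (-0.9830,0.1833)
P = B + -1.40·ex + -2.91·ey = (5.2279,-0.4554)

5.23 -0.46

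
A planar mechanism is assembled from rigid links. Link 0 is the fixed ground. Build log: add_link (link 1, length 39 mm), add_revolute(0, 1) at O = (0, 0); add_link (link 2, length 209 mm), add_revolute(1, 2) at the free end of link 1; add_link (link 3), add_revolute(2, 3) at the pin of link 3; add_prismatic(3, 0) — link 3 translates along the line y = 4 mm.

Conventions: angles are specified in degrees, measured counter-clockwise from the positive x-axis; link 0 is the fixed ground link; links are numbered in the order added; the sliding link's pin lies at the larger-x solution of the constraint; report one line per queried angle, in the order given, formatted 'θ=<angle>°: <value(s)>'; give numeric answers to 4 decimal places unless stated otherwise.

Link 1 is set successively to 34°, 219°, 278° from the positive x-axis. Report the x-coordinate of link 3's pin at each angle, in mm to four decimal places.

geometry: r = 39 mm, L = 209 mm, e = 4 mm
θ=34°: crank pin P = (r cos θ, r sin θ) = (32.332465, 21.808523)
θ=34°: h = r sin θ − e = 21.808523 − 4 = 17.808523
θ=34°: x = r cos θ + √(L² − h²) = 32.332465 + 208.239901 = 240.572367
θ=219°: crank pin P = (r cos θ, r sin θ) = (-30.308692, -24.543495)
θ=219°: h = r sin θ − e = -24.543495 − 4 = -28.543495
θ=219°: x = r cos θ + √(L² − h²) = -30.308692 + 207.041708 = 176.733016
θ=278°: crank pin P = (r cos θ, r sin θ) = (5.427751, -38.620455)
θ=278°: h = r sin θ − e = -38.620455 − 4 = -42.620455
θ=278°: x = r cos θ + √(L² − h²) = 5.427751 + 204.608154 = 210.035905

θ=34°: 240.5724
θ=219°: 176.7330
θ=278°: 210.0359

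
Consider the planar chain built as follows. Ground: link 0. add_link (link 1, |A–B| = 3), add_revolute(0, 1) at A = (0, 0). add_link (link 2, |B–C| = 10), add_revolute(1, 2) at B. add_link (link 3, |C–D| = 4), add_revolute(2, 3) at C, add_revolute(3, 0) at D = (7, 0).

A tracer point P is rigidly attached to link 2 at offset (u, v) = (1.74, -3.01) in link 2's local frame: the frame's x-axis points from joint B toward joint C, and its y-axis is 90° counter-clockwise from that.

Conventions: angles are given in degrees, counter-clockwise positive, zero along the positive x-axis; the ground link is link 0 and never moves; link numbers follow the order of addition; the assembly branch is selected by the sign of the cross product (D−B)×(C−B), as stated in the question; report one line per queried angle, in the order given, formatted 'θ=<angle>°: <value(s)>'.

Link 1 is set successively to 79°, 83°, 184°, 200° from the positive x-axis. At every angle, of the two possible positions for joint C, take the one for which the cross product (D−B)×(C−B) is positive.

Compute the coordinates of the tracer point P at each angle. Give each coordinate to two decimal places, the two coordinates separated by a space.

A=(0,0), D=(7.00,0)
θ=79°: B = A + 3.00·(cos79°, sin79°) = (0.5724, 2.9449)
θ=79°: |BD| = 7.0701
θ=79°: circle(B,10.00) ∩ circle(D,4.00): a=9.4756, h=3.1959
θ=79°:   candidates: C₊=(10.5181,1.9035) cross=22.595; C₋=(7.8557,-3.9074) cross=-22.595
θ=79°:   branch + wants cross > 0 → take C=(10.5181,1.9035) (cross=22.595)
θ=79°: ex = (C−B)/|BC| = (0.9946,-0.1041); ey = (0.1041,0.9946)
θ=79°: P = B + 1.74·ex + -3.01·ey = (1.9895,-0.2300)
θ=83°: B = A + 3.00·(cos83°, sin83°) = (0.3656, 2.9776)
θ=83°: |BD| = 7.2720
θ=83°: circle(B,10.00) ∩ circle(D,4.00): a=9.4116, h=3.3796
θ=83°:   candidates: C₊=(10.3359,2.2072) cross=24.577; C₋=(7.5682,-3.9594) cross=-24.577
θ=83°:   branch + wants cross > 0 → take C=(10.3359,2.2072) (cross=24.577)
θ=83°: ex = (C−B)/|BC| = (0.9970,-0.0770); ey = (0.0770,0.9970)
θ=83°: P = B + 1.74·ex + -3.01·ey = (1.8685,-0.1575)
θ=184°: B = A + 3.00·(cos184°, sin184°) = (-2.9927, -0.2093)
θ=184°: |BD| = 9.9949
θ=184°: circle(B,10.00) ∩ circle(D,4.00): a=9.1996, h=3.9201
θ=184°:   candidates: C₊=(6.1228,3.9026) cross=39.181; C₋=(6.2870,-3.9359) cross=-39.181
θ=184°:   branch + wants cross > 0 → take C=(6.1228,3.9026) (cross=39.181)
θ=184°: ex = (C−B)/|BC| = (0.9115,0.4112); ey = (-0.4112,0.9115)
θ=184°: P = B + 1.74·ex + -3.01·ey = (-0.1689,-2.2376)
θ=200°: B = A + 3.00·(cos200°, sin200°) = (-2.8191, -1.0261)
θ=200°: |BD| = 9.8725
θ=200°: circle(B,10.00) ∩ circle(D,4.00): a=9.1905, h=3.9414
θ=200°:   candidates: C₊=(5.9120,3.8492) cross=38.912; C₋=(6.7313,-3.9910) cross=-38.912
θ=200°:   branch + wants cross > 0 → take C=(5.9120,3.8492) (cross=38.912)
θ=200°: ex = (C−B)/|BC| = (0.8731,0.4875); ey = (-0.4875,0.8731)
θ=200°: P = B + 1.74·ex + -3.01·ey = (0.1676,-2.8058)

θ=79°: 1.99 -0.23
θ=83°: 1.87 -0.16
θ=184°: -0.17 -2.24
θ=200°: 0.17 -2.81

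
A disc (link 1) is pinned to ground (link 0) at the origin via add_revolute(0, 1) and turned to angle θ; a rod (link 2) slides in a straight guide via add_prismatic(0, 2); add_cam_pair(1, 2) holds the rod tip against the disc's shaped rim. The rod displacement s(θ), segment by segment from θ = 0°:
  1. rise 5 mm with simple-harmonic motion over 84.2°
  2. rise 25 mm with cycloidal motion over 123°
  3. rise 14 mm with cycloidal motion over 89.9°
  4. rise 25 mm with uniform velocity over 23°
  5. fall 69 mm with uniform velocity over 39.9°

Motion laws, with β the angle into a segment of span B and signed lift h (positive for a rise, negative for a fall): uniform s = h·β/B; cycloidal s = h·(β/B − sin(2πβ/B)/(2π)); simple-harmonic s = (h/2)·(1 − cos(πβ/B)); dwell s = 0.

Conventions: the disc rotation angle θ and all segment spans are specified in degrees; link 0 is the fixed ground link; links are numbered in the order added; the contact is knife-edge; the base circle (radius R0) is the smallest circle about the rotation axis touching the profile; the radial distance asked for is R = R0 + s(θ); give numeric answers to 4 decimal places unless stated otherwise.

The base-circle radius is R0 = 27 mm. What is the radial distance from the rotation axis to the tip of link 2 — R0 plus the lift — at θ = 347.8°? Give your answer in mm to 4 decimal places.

segment 1 (0° to 84.2°, simple-harmonic, h = 5) is passed completely: s = 0.0000 + (5) = 5.0000
segment 2 (84.2° to 207.2°, cycloidal, h = 25) is passed completely: s = 5.0000 + (25) = 30.0000
segment 3 (207.2° to 297.1°, cycloidal, h = 14) is passed completely: s = 30.0000 + (14) = 44.0000
segment 4 (297.1° to 320.1°, uniform, h = 25) is passed completely: s = 44.0000 + (25) = 69.0000
θ = 347.8° falls in segment 5 (320.1° to 360°, uniform, h = -69): β = 347.8 − 320.1 = 27.7°, B = 39.9°; Δs = -69·27.7/39.9 = -47.9023; s = 69.0000 − 47.9023 = 21.0977
R = R0 + s = 27 + 21.0977 = 48.0977

48.0977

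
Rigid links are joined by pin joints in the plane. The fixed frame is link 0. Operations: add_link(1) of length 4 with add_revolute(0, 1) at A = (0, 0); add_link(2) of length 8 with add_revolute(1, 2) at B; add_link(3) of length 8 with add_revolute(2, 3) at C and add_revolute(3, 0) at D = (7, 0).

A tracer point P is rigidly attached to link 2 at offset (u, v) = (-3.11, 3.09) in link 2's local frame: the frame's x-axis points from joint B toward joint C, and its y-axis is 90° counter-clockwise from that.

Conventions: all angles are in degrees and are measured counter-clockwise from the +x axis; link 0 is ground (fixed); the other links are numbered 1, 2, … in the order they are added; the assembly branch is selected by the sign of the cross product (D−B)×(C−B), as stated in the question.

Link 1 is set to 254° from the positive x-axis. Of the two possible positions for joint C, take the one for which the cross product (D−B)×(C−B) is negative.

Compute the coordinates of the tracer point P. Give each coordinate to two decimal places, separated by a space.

A=(0,0), D=(7.00,0)
B = A + 4.00·(cos254°, sin254°) = (-1.1025, -3.8450)
|BD| = 8.9686
circle(B,8.00) ∩ circle(D,8.00): a=4.4843, h=6.6250
  candidates: C₊=(0.1084,4.0628) cross=59.417; C₋=(5.7890,-7.9078) cross=-59.417
  branch - wants cross < 0 → take C=(5.7890,-7.9078) (cross=-59.417)
ex = (C−B)/|BC| = (0.8614,-0.5078); ey = (0.5078,0.8614)
P = B + -3.11·ex + 3.09·ey = (-2.2124,0.3962)

-2.21 0.40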